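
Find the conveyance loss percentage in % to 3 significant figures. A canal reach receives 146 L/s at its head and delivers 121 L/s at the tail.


Approach: apply the conveyance loss ratio, loss% = ((Q_head - Q_tail)/Q_head)*100.
loss = ((146 - 121)/146)*100 = 17.1 %
Therefore the conveyance loss percentage = 17.1 %.


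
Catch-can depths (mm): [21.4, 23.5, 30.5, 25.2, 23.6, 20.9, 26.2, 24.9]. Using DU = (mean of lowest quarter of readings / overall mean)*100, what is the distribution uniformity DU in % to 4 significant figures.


sorted lowest 2 of 8: [20.9, 21.4] -> mean = 21.1500 mm
overall mean = 24.5250 mm
DU = (21.1500/24.5250)*100 = 86.24 %
Therefore the distribution uniformity DU = 86.24 %.


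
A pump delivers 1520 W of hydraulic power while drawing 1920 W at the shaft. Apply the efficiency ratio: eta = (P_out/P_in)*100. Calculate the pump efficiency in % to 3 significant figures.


eta = (1520 / 1920) * 100 = 79.2 %
Therefore the pump efficiency = 79.2 %.


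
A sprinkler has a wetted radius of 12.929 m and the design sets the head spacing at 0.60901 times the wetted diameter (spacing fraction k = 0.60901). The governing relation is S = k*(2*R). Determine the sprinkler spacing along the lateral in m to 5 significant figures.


S = 0.60901 * (2 * 12.929) = 15.748 m
Therefore the sprinkler spacing along the lateral = 15.748 m.


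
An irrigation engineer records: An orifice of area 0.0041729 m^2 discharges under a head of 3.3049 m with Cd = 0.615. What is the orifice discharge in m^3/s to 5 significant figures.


Approach: apply the orifice equation, Q = Cd*A*sqrt(2*g*h).
Q = 0.615 * 0.0041729 * sqrt(2*9.81*3.3049) = 0.020665 m^3/s
Therefore the orifice discharge = 0.020665 m^3/s.


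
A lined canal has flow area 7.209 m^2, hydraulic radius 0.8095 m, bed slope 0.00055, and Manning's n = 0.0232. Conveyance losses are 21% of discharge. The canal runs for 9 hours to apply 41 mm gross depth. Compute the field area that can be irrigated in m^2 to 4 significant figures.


Approach: apply Manning's equation with a conveyance and depth budget, Q = (1/n)*A*R^(2/3)*S^(1/2); Q_field = Q*(1-loss); Area = Q_field*t/(d/1000).
Step 1 — canal discharge (Manning's equation):
  Q = (1/0.0232) * 7.209 * 0.8095^(2/3) * 0.00055^(1/2) = 6.32965 m^3/s
Step 2 — delivered flow: Q_field = 6.32965*(1 - 21/100) = 5.00042 m^3/s
Step 3 — volume delivered: V = 5.00042 * 9*3600 = 162014 m^3
Step 4 — area served: A = V / (depth/1000) = 162014 / 0.041 = 3952000 m^2
Therefore the field area that can be irrigated = 3952000 m^2.


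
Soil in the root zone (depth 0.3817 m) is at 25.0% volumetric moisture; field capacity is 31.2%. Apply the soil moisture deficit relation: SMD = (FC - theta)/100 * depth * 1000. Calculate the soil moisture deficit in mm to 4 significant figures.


SMD = (31.2 - 25.0)/100 * 0.3817 * 1000 = 23.67 mm
Therefore the soil moisture deficit = 23.67 mm.


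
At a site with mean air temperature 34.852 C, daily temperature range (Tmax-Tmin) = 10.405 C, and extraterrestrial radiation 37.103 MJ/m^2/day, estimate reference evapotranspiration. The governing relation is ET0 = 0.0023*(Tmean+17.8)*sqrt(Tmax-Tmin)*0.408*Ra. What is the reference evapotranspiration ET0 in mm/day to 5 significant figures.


ET0 = 0.0023*(34.852+17.8)*sqrt(10.405)*0.408*37.103 = 5.9133 mm/day
Therefore the reference evapotranspiration ET0 = 5.9133 mm/day.


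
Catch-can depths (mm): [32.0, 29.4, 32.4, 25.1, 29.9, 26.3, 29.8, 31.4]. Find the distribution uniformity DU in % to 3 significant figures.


Approach: apply the low-quarter distribution uniformity, DU = (mean of lowest quarter of readings / overall mean)*100.
sorted lowest 2 of 8: [25.1, 26.3] -> mean = 25.700 mm
overall mean = 29.538 mm
DU = (25.700/29.538)*100 = 87.0 %
Therefore the distribution uniformity DU = 87.0 %.


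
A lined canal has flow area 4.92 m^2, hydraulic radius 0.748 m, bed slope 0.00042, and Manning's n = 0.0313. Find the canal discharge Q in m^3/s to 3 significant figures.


Approach: apply Manning's equation, Q = (1/n)*A*R^(2/3)*S^(1/2).
Q = (1/0.0313) * 4.92 * 0.748^(2/3) * 0.00042^(1/2) = 2.65 m^3/s
Therefore the canal discharge Q = 2.65 m^3/s.


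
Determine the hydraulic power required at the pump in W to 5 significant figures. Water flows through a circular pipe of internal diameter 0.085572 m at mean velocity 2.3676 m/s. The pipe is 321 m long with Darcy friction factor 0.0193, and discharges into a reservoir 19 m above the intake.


Approach: apply continuity + Darcy-Weisbach + hydraulic power, Q = A*v; hf = f*(L/D)*(v^2/(2g)); H = static + hf; P = rho*g*Q*H.
Step 1 — flow rate (continuity, Q = A*v):
  A = pi*(0.085572/2)^2 = 0.005751131 m^2
  Q = 0.005751131 * 2.3676 = 0.01361638 m^3/s
Step 2 — friction head loss (Darcy-Weisbach):
  hf = 0.0193 * (321/0.085572) * (2.3676^2 / (2*9.81))
  hf = 20.68466 m
Step 3 — total head: H = 19 + 20.68466 = 39.68466 m
Step 4 — hydraulic power (P = rho*g*Q*H):
  P = 1000 * 9.81 * 0.01361638 * 39.68466 = 5300.9 W
Therefore the hydraulic power required at the pump = 5300.9 W.


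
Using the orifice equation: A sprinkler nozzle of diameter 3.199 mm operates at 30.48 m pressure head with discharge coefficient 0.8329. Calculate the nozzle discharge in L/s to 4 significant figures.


Approach: apply the orifice equation, Q = Cd*A*sqrt(2*g*h), A = pi*(d/2)^2.
A = pi*(3.199e-3/2)^2 = 8.03745e-06 m^2
Q = 0.8329 * 8.03745e-06 * sqrt(2*9.81*30.48) * 1000 = 0.1637 L/s
Therefore the nozzle discharge = 0.1637 L/s.


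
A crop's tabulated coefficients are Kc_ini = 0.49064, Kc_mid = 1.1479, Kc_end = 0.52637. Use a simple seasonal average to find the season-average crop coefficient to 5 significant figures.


Approach: apply a simple seasonal average, Kc_avg = (Kc_ini + Kc_mid + Kc_end)/3.
Kc_avg = (0.49064 + 1.1479 + 0.52637)/3 = 0.72164
Therefore the season-average crop coefficient = 0.72164.


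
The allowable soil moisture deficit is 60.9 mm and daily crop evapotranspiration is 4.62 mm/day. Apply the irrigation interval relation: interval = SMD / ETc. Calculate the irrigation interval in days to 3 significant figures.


interval = 60.9 / 4.62 = 13.2 days
Therefore the irrigation interval = 13.2 days.


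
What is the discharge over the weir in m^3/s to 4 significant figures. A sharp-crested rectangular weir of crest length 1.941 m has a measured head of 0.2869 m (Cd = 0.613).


Approach: apply the rectangular weir equation, Q = (2/3)*Cd*L*sqrt(2g)*H^1.5.
Q = (2/3)*0.613*1.941*sqrt(2*9.81)*0.2869^1.5 = 0.5399 m^3/s
Therefore the discharge over the weir = 0.5399 m^3/s.


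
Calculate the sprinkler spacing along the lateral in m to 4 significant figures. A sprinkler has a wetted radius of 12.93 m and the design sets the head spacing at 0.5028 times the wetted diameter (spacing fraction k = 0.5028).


Approach: apply the sprinkler spacing rule (spacing as a fraction of wetted diameter), S = k*(2*R).
S = 0.5028 * (2 * 12.93) = 13.00 m
Therefore the sprinkler spacing along the lateral = 13.00 m.


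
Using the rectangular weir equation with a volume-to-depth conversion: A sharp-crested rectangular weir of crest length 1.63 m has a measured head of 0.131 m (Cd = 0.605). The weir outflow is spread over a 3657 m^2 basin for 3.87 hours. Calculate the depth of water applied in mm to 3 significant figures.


Approach: apply the rectangular weir equation with a volume-to-depth conversion, Q = (2/3)*Cd*L*sqrt(2g)*H^1.5; d = Q*t/A * 1000.
Step 1 — weir discharge:
  Q = (2/3)*0.605*1.63*sqrt(2*9.81)*0.131^1.5 = 0.13807 m^3/s
Step 2 — volume: V = 0.13807 * 3.87*3600 = 1923.6 m^3
Step 3 — depth: d = V/A * 1000 = 1923.6/3657 * 1000 = 526 mm
Therefore the depth of water applied = 526 mm.


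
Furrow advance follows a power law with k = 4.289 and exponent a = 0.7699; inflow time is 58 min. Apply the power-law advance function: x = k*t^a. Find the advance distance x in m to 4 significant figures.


x = 4.289 * 58^0.7699 = 97.73 m
Therefore the advance distance x = 97.73 m.


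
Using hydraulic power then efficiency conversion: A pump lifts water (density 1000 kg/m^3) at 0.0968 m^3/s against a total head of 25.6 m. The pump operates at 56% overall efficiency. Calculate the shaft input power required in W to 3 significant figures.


Approach: apply hydraulic power then efficiency conversion, P = rho*g*Q*H; P_in = P/eta.
Step 1 — hydraulic power (P = rho*g*Q*H):
  P = 1000 * 9.81 * 0.0968 * 25.6 = 24310 W
Step 2 — input power: P_in = P/eta = 24310 / 0.56 = 43400 W
Therefore the shaft input power required = 43400 W.


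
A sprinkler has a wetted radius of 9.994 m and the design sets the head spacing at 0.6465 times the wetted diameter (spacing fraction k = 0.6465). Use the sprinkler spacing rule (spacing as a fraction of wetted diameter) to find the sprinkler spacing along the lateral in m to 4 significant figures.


Approach: apply the sprinkler spacing rule (spacing as a fraction of wetted diameter), S = k*(2*R).
S = 0.6465 * (2 * 9.994) = 12.92 m
Therefore the sprinkler spacing along the lateral = 12.92 m.


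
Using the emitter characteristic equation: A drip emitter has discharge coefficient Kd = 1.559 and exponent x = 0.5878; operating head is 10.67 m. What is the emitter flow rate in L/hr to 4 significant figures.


Approach: apply the emitter characteristic equation, q = Kd * h^x.
q = 1.559 * 10.67^0.5878 = 6.269 L/hr
Therefore the emitter flow rate = 6.269 L/hr.


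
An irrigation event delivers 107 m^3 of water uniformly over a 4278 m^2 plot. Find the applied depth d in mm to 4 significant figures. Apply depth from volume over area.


Approach: apply depth from volume over area, d = (V/A)*1000.
d = (107 / 4278) * 1000 = 25.01 mm
Therefore the applied depth d = 25.01 mm.


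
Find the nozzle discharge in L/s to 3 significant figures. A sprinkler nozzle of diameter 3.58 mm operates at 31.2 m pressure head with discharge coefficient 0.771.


Approach: apply the orifice equation, Q = Cd*A*sqrt(2*g*h), A = pi*(d/2)^2.
A = pi*(3.58e-3/2)^2 = 1.0066e-05 m^2
Q = 0.771 * 1.0066e-05 * sqrt(2*9.81*31.2) * 1000 = 0.192 L/s
Therefore the nozzle discharge = 0.192 L/s.


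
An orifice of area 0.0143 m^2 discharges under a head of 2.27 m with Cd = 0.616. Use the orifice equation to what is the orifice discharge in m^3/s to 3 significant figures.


Approach: apply the orifice equation, Q = Cd*A*sqrt(2*g*h).
Q = 0.616 * 0.0143 * sqrt(2*9.81*2.27) = 0.0588 m^3/s
Therefore the orifice discharge = 0.0588 m^3/s.


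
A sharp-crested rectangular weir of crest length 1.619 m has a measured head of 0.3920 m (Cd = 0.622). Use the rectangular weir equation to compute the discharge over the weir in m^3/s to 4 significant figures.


Approach: apply the rectangular weir equation, Q = (2/3)*Cd*L*sqrt(2g)*H^1.5.
Q = (2/3)*0.622*1.619*sqrt(2*9.81)*0.3920^1.5 = 0.7298 m^3/s
Therefore the discharge over the weir = 0.7298 m^3/s.


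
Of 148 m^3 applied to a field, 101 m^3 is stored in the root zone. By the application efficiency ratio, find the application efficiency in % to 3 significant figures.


Approach: apply the application efficiency ratio, Ea = (stored/applied)*100.
Ea = (101/148)*100 = 68.2 %
Therefore the application efficiency = 68.2 %.


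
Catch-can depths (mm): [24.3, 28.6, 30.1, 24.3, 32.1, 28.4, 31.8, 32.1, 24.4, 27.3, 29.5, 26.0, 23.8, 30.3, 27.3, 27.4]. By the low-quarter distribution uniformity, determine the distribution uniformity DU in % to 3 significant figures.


Approach: apply the low-quarter distribution uniformity, DU = (mean of lowest quarter of readings / overall mean)*100.
sorted lowest 4 of 16: [23.8, 24.3, 24.3, 24.4] -> mean = 24.200 mm
overall mean = 27.981 mm
DU = (24.200/27.981)*100 = 86.5 %
Therefore the distribution uniformity DU = 86.5 %.


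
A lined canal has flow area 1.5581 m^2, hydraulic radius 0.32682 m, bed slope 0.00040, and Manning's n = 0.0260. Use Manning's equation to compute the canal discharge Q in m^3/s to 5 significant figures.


Approach: apply Manning's equation, Q = (1/n)*A*R^(2/3)*S^(1/2).
Q = (1/0.0260) * 1.5581 * 0.32682^(2/3) * 0.00040^(1/2) = 0.56867 m^3/s
Therefore the canal discharge Q = 0.56867 m^3/s.


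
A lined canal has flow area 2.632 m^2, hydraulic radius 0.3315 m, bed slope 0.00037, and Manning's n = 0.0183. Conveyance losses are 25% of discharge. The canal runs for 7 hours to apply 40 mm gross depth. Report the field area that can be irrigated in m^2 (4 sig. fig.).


Approach: apply Manning's equation with a conveyance and depth budget, Q = (1/n)*A*R^(2/3)*S^(1/2); Q_field = Q*(1-loss); Area = Q_field*t/(d/1000).
Step 1 — canal discharge (Manning's equation):
  Q = (1/0.0183) * 2.632 * 0.3315^(2/3) * 0.00037^(1/2) = 1.32513 m^3/s
Step 2 — delivered flow: Q_field = 1.32513*(1 - 25/100) = 0.993846 m^3/s
Step 3 — volume delivered: V = 0.993846 * 7*3600 = 25044.9 m^3
Step 4 — area served: A = V / (depth/1000) = 25044.9 / 0.04 = 626100 m^2
Therefore the field area that can be irrigated = 626100 m^2.


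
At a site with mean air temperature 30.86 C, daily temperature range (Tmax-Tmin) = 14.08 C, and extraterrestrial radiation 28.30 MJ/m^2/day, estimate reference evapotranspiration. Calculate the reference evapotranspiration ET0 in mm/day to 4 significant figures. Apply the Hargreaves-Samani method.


Approach: apply the Hargreaves-Samani method, ET0 = 0.0023*(Tmean+17.8)*sqrt(Tmax-Tmin)*0.408*Ra.
ET0 = 0.0023*(30.86+17.8)*sqrt(14.08)*0.408*28.30 = 4.849 mm/day
Therefore the reference evapotranspiration ET0 = 4.849 mm/day.


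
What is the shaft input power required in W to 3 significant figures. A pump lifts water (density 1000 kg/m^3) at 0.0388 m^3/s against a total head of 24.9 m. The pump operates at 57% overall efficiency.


Approach: apply hydraulic power then efficiency conversion, P = rho*g*Q*H; P_in = P/eta.
Step 1 — hydraulic power (P = rho*g*Q*H):
  P = 1000 * 9.81 * 0.0388 * 24.9 = 9477.6 W
Step 2 — input power: P_in = P/eta = 9477.6 / 0.57 = 16600 W
Therefore the shaft input power required = 16600 W.


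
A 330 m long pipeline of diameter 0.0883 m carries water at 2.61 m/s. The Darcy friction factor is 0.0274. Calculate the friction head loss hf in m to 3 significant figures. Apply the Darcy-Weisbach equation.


Approach: apply the Darcy-Weisbach equation, hf = f*(L/D)*(v^2/(2g)).
hf = 0.0274 * (330/0.0883) * (2.61^2 / (2*9.81))
hf = 35.6 m
Therefore the friction head loss hf = 35.6 m.


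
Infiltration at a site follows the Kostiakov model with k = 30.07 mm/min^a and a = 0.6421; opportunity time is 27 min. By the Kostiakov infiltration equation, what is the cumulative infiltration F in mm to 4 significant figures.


Approach: apply the Kostiakov infiltration equation, F = k*t^a.
F = 30.07 * 27^0.6421 = 249.6 mm
Therefore the cumulative infiltration F = 249.6 mm.


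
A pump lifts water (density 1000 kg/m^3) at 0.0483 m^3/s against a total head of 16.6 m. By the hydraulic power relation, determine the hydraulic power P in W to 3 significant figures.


Approach: apply the hydraulic power relation, P = rho*g*Q*H.
P = 1000 * 9.81 * 0.0483 * 16.6 = 7870 W
Therefore the hydraulic power P = 7870 W.


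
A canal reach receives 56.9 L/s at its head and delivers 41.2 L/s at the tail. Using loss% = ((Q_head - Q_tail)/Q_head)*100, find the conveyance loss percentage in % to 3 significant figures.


loss = ((56.9 - 41.2)/56.9)*100 = 27.6 %
Therefore the conveyance loss percentage = 27.6 %.


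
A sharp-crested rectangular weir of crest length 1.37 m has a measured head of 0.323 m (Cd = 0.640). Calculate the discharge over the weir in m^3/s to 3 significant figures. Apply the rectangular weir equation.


Approach: apply the rectangular weir equation, Q = (2/3)*Cd*L*sqrt(2g)*H^1.5.
Q = (2/3)*0.640*1.37*sqrt(2*9.81)*0.323^1.5 = 0.475 m^3/s
Therefore the discharge over the weir = 0.475 m^3/s.


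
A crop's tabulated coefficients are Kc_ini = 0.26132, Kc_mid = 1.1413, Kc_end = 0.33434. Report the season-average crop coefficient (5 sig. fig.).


Approach: apply a simple seasonal average, Kc_avg = (Kc_ini + Kc_mid + Kc_end)/3.
Kc_avg = (0.26132 + 1.1413 + 0.33434)/3 = 0.57899
Therefore the season-average crop coefficient = 0.57899.


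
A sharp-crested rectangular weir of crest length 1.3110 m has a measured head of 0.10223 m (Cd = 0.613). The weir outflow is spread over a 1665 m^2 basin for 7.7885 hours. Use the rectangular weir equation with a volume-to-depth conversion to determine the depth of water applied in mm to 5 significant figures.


Approach: apply the rectangular weir equation with a volume-to-depth conversion, Q = (2/3)*Cd*L*sqrt(2g)*H^1.5; d = Q*t/A * 1000.
Step 1 — weir discharge:
  Q = (2/3)*0.613*1.3110*sqrt(2*9.81)*0.10223^1.5 = 0.07756914 m^3/s
Step 2 — volume: V = 0.07756914 * 7.7885*3600 = 2174.930 m^3
Step 3 — depth: d = V/A * 1000 = 2174.930/1665 * 1000 = 1306.3 mm
Therefore the depth of water applied = 1306.3 mm.


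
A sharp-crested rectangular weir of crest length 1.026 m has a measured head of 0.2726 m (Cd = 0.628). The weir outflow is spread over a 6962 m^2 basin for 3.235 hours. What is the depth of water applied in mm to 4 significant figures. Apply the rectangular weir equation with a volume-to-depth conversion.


Approach: apply the rectangular weir equation with a volume-to-depth conversion, Q = (2/3)*Cd*L*sqrt(2g)*H^1.5; d = Q*t/A * 1000.
Step 1 — weir discharge:
  Q = (2/3)*0.628*1.026*sqrt(2*9.81)*0.2726^1.5 = 0.270803 m^3/s
Step 2 — volume: V = 0.270803 * 3.235*3600 = 3153.78 m^3
Step 3 — depth: d = V/A * 1000 = 3153.78/6962 * 1000 = 453.0 mm
Therefore the depth of water applied = 453.0 mm.


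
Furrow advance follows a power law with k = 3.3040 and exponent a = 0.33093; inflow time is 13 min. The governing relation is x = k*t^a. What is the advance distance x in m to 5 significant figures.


x = 3.3040 * 13^0.33093 = 7.7211 m
Therefore the advance distance x = 7.7211 m.


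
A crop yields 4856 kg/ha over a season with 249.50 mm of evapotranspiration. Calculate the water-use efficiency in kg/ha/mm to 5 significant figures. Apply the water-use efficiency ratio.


Approach: apply the water-use efficiency ratio, WUE = yield/ET.
WUE = 4856 / 249.50 = 19.463 kg/ha/mm
Therefore the water-use efficiency = 19.463 kg/ha/mm.


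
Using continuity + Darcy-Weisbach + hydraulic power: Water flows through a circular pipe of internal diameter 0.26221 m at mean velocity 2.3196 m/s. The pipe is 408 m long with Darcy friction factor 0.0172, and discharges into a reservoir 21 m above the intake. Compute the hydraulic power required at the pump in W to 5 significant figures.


Approach: apply continuity + Darcy-Weisbach + hydraulic power, Q = A*v; hf = f*(L/D)*(v^2/(2g)); H = static + hf; P = rho*g*Q*H.
Step 1 — flow rate (continuity, Q = A*v):
  A = pi*(0.26221/2)^2 = 0.05399933 m^2
  Q = 0.05399933 * 2.3196 = 0.1252568 m^3/s
Step 2 — friction head loss (Darcy-Weisbach):
  hf = 0.0172 * (408/0.26221) * (2.3196^2 / (2*9.81))
  hf = 7.339501 m
Step 3 — total head: H = 21 + 7.339501 = 28.33950 m
Step 4 — hydraulic power (P = rho*g*Q*H):
  P = 1000 * 9.81 * 0.1252568 * 28.33950 = 34823 W
Therefore the hydraulic power required at the pump = 34823 W.


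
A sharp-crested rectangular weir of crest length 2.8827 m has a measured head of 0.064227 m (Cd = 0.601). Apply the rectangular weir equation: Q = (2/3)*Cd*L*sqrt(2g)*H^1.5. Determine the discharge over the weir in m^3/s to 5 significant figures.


Q = (2/3)*0.601*2.8827*sqrt(2*9.81)*0.064227^1.5 = 0.083274 m^3/s
Therefore the discharge over the weir = 0.083274 m^3/s.


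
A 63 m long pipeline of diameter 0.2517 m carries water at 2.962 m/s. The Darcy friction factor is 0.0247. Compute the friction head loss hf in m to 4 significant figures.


Approach: apply the Darcy-Weisbach equation, hf = f*(L/D)*(v^2/(2g)).
hf = 0.0247 * (63/0.2517) * (2.962^2 / (2*9.81))
hf = 2.765 m
Therefore the friction head loss hf = 2.765 m.


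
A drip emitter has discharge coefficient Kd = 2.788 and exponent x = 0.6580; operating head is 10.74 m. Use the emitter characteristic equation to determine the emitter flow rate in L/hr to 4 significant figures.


Approach: apply the emitter characteristic equation, q = Kd * h^x.
q = 2.788 * 10.74^0.6580 = 13.30 L/hr
Therefore the emitter flow rate = 13.30 L/hr.


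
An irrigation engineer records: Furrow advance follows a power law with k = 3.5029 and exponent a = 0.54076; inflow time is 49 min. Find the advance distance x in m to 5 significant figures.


Approach: apply the power-law advance function, x = k*t^a.
x = 3.5029 * 49^0.54076 = 28.735 m
Therefore the advance distance x = 28.735 m.


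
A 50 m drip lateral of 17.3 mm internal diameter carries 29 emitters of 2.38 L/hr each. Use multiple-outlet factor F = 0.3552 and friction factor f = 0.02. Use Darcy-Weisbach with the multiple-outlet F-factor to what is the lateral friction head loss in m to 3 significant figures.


Approach: apply Darcy-Weisbach with the multiple-outlet F-factor, Q = n*q/(3600*1000) m^3/s; v = Q/A; hf = F*f*(L/D)*(v^2/(2g)).
Q = 29*2.38/(3600*1000) = 1.9172e-05 m^3/s
A = pi*(17.3e-3/2)^2 = 2.3506e-04 m^2, so v = Q/A = 0.081562 m/s
hf = 0.3552*0.02*(50/0.0173)*(0.081562^2/(2*9.81)) = 0.00696 m
Therefore the lateral friction head loss = 0.00696 m.


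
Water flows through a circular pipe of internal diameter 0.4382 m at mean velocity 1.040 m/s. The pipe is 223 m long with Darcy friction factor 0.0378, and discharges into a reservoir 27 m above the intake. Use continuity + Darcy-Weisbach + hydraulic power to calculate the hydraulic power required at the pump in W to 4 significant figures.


Approach: apply continuity + Darcy-Weisbach + hydraulic power, Q = A*v; hf = f*(L/D)*(v^2/(2g)); H = static + hf; P = rho*g*Q*H.
Step 1 — flow rate (continuity, Q = A*v):
  A = pi*(0.4382/2)^2 = 0.150812 m^2
  Q = 0.150812 * 1.040 = 0.156844 m^3/s
Step 2 — friction head loss (Darcy-Weisbach):
  hf = 0.0378 * (223/0.4382) * (1.040^2 / (2*9.81))
  hf = 1.06045 m
Step 3 — total head: H = 27 + 1.06045 = 28.0605 m
Step 4 — hydraulic power (P = rho*g*Q*H):
  P = 1000 * 9.81 * 0.156844 * 28.0605 = 43170 W
Therefore the hydraulic power required at the pump = 43170 W.


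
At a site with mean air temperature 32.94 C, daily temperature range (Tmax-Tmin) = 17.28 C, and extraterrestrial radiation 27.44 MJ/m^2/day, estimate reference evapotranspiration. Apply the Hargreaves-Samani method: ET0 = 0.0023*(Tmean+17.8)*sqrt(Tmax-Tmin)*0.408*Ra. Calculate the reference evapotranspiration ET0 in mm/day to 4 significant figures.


ET0 = 0.0023*(32.94+17.8)*sqrt(17.28)*0.408*27.44 = 5.431 mm/day
Therefore the reference evapotranspiration ET0 = 5.431 mm/day.


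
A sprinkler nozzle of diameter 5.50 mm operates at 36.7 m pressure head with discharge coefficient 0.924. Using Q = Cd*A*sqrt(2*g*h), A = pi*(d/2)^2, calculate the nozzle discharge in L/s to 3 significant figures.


A = pi*(5.50e-3/2)^2 = 2.3758e-05 m^2
Q = 0.924 * 2.3758e-05 * sqrt(2*9.81*36.7) * 1000 = 0.589 L/s
Therefore the nozzle discharge = 0.589 L/s.


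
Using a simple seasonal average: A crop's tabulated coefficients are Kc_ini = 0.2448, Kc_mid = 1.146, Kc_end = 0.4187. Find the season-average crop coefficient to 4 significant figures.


Approach: apply a simple seasonal average, Kc_avg = (Kc_ini + Kc_mid + Kc_end)/3.
Kc_avg = (0.2448 + 1.146 + 0.4187)/3 = 0.6032
Therefore the season-average crop coefficient = 0.6032.


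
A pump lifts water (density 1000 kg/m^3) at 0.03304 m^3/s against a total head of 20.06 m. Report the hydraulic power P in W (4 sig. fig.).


Approach: apply the hydraulic power relation, P = rho*g*Q*H.
P = 1000 * 9.81 * 0.03304 * 20.06 = 6502 W
Therefore the hydraulic power P = 6502 W.


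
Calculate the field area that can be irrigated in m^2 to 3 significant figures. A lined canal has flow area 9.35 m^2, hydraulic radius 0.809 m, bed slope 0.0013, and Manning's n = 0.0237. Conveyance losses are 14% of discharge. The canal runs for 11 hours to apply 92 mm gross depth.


Approach: apply Manning's equation with a conveyance and depth budget, Q = (1/n)*A*R^(2/3)*S^(1/2); Q_field = Q*(1-loss); Area = Q_field*t/(d/1000).
Step 1 — canal discharge (Manning's equation):
  Q = (1/0.0237) * 9.35 * 0.809^(2/3) * 0.0013^(1/2) = 12.350 m^3/s
Step 2 — delivered flow: Q_field = 12.350*(1 - 14/100) = 10.621 m^3/s
Step 3 — volume delivered: V = 10.621 * 11*3600 = 420590 m^3
Step 4 — area served: A = V / (depth/1000) = 420590 / 0.092 = 4570000 m^2
Therefore the field area that can be irrigated = 4570000 m^2.


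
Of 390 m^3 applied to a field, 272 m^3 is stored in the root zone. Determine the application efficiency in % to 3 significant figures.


Approach: apply the application efficiency ratio, Ea = (stored/applied)*100.
Ea = (272/390)*100 = 69.7 %
Therefore the application efficiency = 69.7 %.


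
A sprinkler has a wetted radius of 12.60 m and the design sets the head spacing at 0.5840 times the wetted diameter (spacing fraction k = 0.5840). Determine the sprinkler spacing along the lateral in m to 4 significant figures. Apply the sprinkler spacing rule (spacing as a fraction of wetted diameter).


Approach: apply the sprinkler spacing rule (spacing as a fraction of wetted diameter), S = k*(2*R).
S = 0.5840 * (2 * 12.60) = 14.72 m
Therefore the sprinkler spacing along the lateral = 14.72 m.


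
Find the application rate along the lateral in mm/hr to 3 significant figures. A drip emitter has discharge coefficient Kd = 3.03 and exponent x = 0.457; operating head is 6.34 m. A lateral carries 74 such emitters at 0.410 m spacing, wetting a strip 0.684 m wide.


Approach: apply the emitter equation with a lateral mass balance, q = Kd*h^x; Q = n*q; rate = Q/(n*spacing*width).
Step 1 — single emitter flow (q = Kd*h^x):
  q = 3.03 * 6.34^0.457 = 7.0469 L/hr
Step 2 — total lateral flow: Q = 74 * 7.0469 = 521.47 L/hr
Step 3 — wetted area: A = 74 * 0.410 * 0.684 = 20.753 m^2
Step 4 — application rate: Q/A = 521.47/20.753 = 25.1 mm/hr
Therefore the application rate along the lateral = 25.1 mm/hr.


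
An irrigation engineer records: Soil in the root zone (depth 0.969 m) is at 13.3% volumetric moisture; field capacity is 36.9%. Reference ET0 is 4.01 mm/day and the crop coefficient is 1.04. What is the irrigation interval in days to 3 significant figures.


Approach: apply soil-water budget scheduling, SMD = (FC-theta)/100*depth*1000; ETc = ET0*Kc; interval = SMD/ETc.
Step 1 — soil moisture deficit:
  SMD = (36.9 - 13.3)/100 * 0.969 * 1000 = 228.68 mm
Step 2 — daily crop ET (ETc = ET0*Kc):
  ETc = 4.01 * 1.04 = 4.1704 mm/day
Step 3 — irrigation interval (SMD/ETc):
  interval = 228.68 / 4.1704 = 54.8 days
Therefore the irrigation interval = 54.8 days.


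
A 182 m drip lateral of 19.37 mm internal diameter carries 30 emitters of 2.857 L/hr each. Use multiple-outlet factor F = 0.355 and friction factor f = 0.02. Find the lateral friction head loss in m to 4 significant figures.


Approach: apply Darcy-Weisbach with the multiple-outlet F-factor, Q = n*q/(3600*1000) m^3/s; v = Q/A; hf = F*f*(L/D)*(v^2/(2g)).
Q = 30*2.857/(3600*1000) = 2.38083e-05 m^3/s
A = pi*(19.37e-3/2)^2 = 2.94679e-04 m^2, so v = Q/A = 0.0807941 m/s
hf = 0.355*0.02*(182/0.01937)*(0.0807941^2/(2*9.81)) = 0.02220 m
Therefore the lateral friction head loss = 0.02220 m.


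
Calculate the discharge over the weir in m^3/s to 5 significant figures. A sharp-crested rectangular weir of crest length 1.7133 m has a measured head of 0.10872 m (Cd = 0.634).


Approach: apply the rectangular weir equation, Q = (2/3)*Cd*L*sqrt(2g)*H^1.5.
Q = (2/3)*0.634*1.7133*sqrt(2*9.81)*0.10872^1.5 = 0.11499 m^3/s
Therefore the discharge over the weir = 0.11499 m^3/s.


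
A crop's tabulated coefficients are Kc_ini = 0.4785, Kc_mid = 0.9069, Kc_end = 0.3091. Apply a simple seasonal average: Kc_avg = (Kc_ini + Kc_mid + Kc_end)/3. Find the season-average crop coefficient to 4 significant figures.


Kc_avg = (0.4785 + 0.9069 + 0.3091)/3 = 0.5648
Therefore the season-average crop coefficient = 0.5648.


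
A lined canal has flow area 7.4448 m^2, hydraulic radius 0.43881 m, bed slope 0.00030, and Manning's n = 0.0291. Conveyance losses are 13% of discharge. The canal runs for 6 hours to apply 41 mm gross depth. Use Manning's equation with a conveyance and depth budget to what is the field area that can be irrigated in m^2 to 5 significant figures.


Approach: apply Manning's equation with a conveyance and depth budget, Q = (1/n)*A*R^(2/3)*S^(1/2); Q_field = Q*(1-loss); Area = Q_field*t/(d/1000).
Step 1 — canal discharge (Manning's equation):
  Q = (1/0.0291) * 7.4448 * 0.43881^(2/3) * 0.00030^(1/2) = 2.558812 m^3/s
Step 2 — delivered flow: Q_field = 2.558812*(1 - 13/100) = 2.226166 m^3/s
Step 3 — volume delivered: V = 2.226166 * 6*3600 = 48085.19 m^3
Step 4 — area served: A = V / (depth/1000) = 48085.19 / 0.041 = 1172800 m^2
Therefore the field area that can be irrigated = 1172800 m^2.


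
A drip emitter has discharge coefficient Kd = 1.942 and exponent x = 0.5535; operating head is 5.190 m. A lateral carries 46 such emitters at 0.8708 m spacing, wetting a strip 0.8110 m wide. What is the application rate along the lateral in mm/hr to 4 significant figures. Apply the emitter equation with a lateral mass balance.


Approach: apply the emitter equation with a lateral mass balance, q = Kd*h^x; Q = n*q; rate = Q/(n*spacing*width).
Step 1 — single emitter flow (q = Kd*h^x):
  q = 1.942 * 5.190^0.5535 = 4.83164 L/hr
Step 2 — total lateral flow: Q = 46 * 4.83164 = 222.255 L/hr
Step 3 — wetted area: A = 46 * 0.8708 * 0.8110 = 32.4861 m^2
Step 4 — application rate: Q/A = 222.255/32.4861 = 6.842 mm/hr
Therefore the application rate along the lateral = 6.842 mm/hr.


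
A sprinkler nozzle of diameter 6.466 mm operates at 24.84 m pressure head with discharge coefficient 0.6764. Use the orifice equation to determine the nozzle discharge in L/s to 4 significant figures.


Approach: apply the orifice equation, Q = Cd*A*sqrt(2*g*h), A = pi*(d/2)^2.
A = pi*(6.466e-3/2)^2 = 3.28368e-05 m^2
Q = 0.6764 * 3.28368e-05 * sqrt(2*9.81*24.84) * 1000 = 0.4903 L/s
Therefore the nozzle discharge = 0.4903 L/s.


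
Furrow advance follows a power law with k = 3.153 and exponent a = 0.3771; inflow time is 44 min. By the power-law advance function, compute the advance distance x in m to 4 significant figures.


Approach: apply the power-law advance function, x = k*t^a.
x = 3.153 * 44^0.3771 = 13.14 m
Therefore the advance distance x = 13.14 m.


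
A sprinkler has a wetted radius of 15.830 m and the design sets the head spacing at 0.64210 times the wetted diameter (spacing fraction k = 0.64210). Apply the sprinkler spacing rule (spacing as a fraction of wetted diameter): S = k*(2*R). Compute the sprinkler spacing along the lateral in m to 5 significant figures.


S = 0.64210 * (2 * 15.830) = 20.329 m
Therefore the sprinkler spacing along the lateral = 20.329 m.


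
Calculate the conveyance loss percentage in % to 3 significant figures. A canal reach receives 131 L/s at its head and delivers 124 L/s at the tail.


Approach: apply the conveyance loss ratio, loss% = ((Q_head - Q_tail)/Q_head)*100.
loss = ((131 - 124)/131)*100 = 5.34 %
Therefore the conveyance loss percentage = 5.34 %.


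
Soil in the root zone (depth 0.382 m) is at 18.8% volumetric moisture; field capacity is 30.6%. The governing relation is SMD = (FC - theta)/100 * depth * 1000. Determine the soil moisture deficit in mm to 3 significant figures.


SMD = (30.6 - 18.8)/100 * 0.382 * 1000 = 45.1 mm
Therefore the soil moisture deficit = 45.1 mm.


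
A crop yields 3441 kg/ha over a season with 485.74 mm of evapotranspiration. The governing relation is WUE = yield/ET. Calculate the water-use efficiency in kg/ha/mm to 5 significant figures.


WUE = 3441 / 485.74 = 7.0840 kg/ha/mm
Therefore the water-use efficiency = 7.0840 kg/ha/mm.


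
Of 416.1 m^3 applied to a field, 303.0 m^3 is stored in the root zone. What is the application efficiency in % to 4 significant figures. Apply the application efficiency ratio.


Approach: apply the application efficiency ratio, Ea = (stored/applied)*100.
Ea = (303.0/416.1)*100 = 72.82 %
Therefore the application efficiency = 72.82 %.


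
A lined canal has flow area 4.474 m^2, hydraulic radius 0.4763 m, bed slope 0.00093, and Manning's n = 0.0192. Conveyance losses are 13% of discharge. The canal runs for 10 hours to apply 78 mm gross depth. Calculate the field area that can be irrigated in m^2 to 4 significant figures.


Approach: apply Manning's equation with a conveyance and depth budget, Q = (1/n)*A*R^(2/3)*S^(1/2); Q_field = Q*(1-loss); Area = Q_field*t/(d/1000).
Step 1 — canal discharge (Manning's equation):
  Q = (1/0.0192) * 4.474 * 0.4763^(2/3) * 0.00093^(1/2) = 4.33401 m^3/s
Step 2 — delivered flow: Q_field = 4.33401*(1 - 13/100) = 3.77059 m^3/s
Step 3 — volume delivered: V = 3.77059 * 10*3600 = 135741 m^3
Step 4 — area served: A = V / (depth/1000) = 135741 / 0.078 = 1740000 m^2
Therefore the field area that can be irrigated = 1740000 m^2.


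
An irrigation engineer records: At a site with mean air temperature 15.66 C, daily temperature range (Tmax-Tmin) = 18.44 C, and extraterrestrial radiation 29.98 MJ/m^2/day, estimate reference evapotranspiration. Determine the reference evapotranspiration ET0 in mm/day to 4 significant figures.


Approach: apply the Hargreaves-Samani method, ET0 = 0.0023*(Tmean+17.8)*sqrt(Tmax-Tmin)*0.408*Ra.
ET0 = 0.0023*(15.66+17.8)*sqrt(18.44)*0.408*29.98 = 4.042 mm/day
Therefore the reference evapotranspiration ET0 = 4.042 mm/day.


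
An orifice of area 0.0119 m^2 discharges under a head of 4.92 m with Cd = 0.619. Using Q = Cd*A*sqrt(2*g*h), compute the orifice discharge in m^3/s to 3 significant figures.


Q = 0.619 * 0.0119 * sqrt(2*9.81*4.92) = 0.0724 m^3/s
Therefore the orifice discharge = 0.0724 m^3/s.


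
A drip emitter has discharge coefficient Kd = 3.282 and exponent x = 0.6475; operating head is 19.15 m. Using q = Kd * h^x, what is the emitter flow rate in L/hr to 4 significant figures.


q = 3.282 * 19.15^0.6475 = 22.20 L/hr
Therefore the emitter flow rate = 22.20 L/hr.


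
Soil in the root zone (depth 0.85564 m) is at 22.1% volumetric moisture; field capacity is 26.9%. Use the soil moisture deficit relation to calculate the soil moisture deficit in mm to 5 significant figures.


Approach: apply the soil moisture deficit relation, SMD = (FC - theta)/100 * depth * 1000.
SMD = (26.9 - 22.1)/100 * 0.85564 * 1000 = 41.071 mm
Therefore the soil moisture deficit = 41.071 mm.


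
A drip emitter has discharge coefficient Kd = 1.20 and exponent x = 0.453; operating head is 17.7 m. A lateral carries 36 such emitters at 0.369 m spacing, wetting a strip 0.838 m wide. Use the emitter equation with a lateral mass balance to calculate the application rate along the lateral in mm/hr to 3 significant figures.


Approach: apply the emitter equation with a lateral mass balance, q = Kd*h^x; Q = n*q; rate = Q/(n*spacing*width).
Step 1 — single emitter flow (q = Kd*h^x):
  q = 1.20 * 17.7^0.453 = 4.4108 L/hr
Step 2 — total lateral flow: Q = 36 * 4.4108 = 158.79 L/hr
Step 3 — wetted area: A = 36 * 0.369 * 0.838 = 11.132 m^2
Step 4 — application rate: Q/A = 158.79/11.132 = 14.3 mm/hr
Therefore the application rate along the lateral = 14.3 mm/hr.


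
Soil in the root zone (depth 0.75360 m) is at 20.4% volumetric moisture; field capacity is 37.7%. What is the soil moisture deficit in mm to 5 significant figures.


Approach: apply the soil moisture deficit relation, SMD = (FC - theta)/100 * depth * 1000.
SMD = (37.7 - 20.4)/100 * 0.75360 * 1000 = 130.37 mm
Therefore the soil moisture deficit = 130.37 mm.


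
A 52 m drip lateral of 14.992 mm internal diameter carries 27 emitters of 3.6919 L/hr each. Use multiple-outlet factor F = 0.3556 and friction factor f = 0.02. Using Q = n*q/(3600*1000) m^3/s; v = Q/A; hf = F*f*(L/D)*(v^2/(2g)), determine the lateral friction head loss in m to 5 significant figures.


Q = 27*3.6919/(3600*1000) = 2.768925e-05 m^3/s
A = pi*(14.992e-3/2)^2 = 1.765261e-04 m^2, so v = Q/A = 0.1568564 m/s
hf = 0.3556*0.02*(52/0.014992)*(0.1568564^2/(2*9.81)) = 0.030934 m
Therefore the lateral friction head loss = 0.030934 m.


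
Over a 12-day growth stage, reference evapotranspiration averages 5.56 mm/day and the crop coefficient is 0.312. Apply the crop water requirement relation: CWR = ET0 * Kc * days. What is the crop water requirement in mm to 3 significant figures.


CWR = 5.56 * 0.312 * 12 = 20.8 mm
Therefore the crop water requirement = 20.8 mm.


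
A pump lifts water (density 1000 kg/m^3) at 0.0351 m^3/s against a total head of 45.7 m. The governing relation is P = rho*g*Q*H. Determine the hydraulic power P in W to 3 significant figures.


P = 1000 * 9.81 * 0.0351 * 45.7 = 15700 W
Therefore the hydraulic power P = 15700 W.


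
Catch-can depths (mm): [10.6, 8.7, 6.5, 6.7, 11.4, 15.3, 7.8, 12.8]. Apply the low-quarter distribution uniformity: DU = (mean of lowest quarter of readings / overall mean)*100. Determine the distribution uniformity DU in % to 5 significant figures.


sorted lowest 2 of 8: [6.5, 6.7] -> mean = 6.600000 mm
overall mean = 9.975000 mm
DU = (6.600000/9.975000)*100 = 66.165 %
Therefore the distribution uniformity DU = 66.165 %.


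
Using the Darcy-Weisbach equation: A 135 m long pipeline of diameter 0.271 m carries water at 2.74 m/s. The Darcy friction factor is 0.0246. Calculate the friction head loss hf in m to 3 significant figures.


Approach: apply the Darcy-Weisbach equation, hf = f*(L/D)*(v^2/(2g)).
hf = 0.0246 * (135/0.271) * (2.74^2 / (2*9.81))
hf = 4.69 m
Therefore the friction head loss hf = 4.69 m.


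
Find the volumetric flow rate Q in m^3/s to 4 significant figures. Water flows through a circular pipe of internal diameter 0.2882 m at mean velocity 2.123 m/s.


Approach: apply the continuity equation for pipe flow, Q = A * v with A = pi*(D/2)^2.
A = pi*(0.2882/2)^2 = 0.0652346 m^2
Q = 0.0652346 * 2.123 = 0.1385 m^3/s
Therefore the volumetric flow rate Q = 0.1385 m^3/s.


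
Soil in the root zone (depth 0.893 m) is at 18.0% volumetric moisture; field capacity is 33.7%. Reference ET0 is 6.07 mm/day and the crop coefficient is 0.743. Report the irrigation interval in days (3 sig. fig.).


Approach: apply soil-water budget scheduling, SMD = (FC-theta)/100*depth*1000; ETc = ET0*Kc; interval = SMD/ETc.
Step 1 — soil moisture deficit:
  SMD = (33.7 - 18.0)/100 * 0.893 * 1000 = 140.20 mm
Step 2 — daily crop ET (ETc = ET0*Kc):
  ETc = 6.07 * 0.743 = 4.5100 mm/day
Step 3 — irrigation interval (SMD/ETc):
  interval = 140.20 / 4.5100 = 31.1 days
Therefore the irrigation interval = 31.1 days.


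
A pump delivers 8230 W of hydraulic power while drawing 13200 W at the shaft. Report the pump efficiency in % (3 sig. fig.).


Approach: apply the efficiency ratio, eta = (P_out/P_in)*100.
eta = (8230 / 13200) * 100 = 62.3 %
Therefore the pump efficiency = 62.3 %.


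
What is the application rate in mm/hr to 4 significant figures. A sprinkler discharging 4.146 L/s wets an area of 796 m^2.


Approach: apply the application rate relation, rate = (Q/A)*3600.
rate = (4.146 / 796) * 3600 = 18.75 mm/hr
Therefore the application rate = 18.75 mm/hr.


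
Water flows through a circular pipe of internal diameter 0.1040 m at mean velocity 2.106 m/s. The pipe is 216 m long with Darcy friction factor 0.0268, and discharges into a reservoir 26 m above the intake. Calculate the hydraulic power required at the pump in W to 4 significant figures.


Approach: apply continuity + Darcy-Weisbach + hydraulic power, Q = A*v; hf = f*(L/D)*(v^2/(2g)); H = static + hf; P = rho*g*Q*H.
Step 1 — flow rate (continuity, Q = A*v):
  A = pi*(0.1040/2)^2 = 0.00849487 m^2
  Q = 0.00849487 * 2.106 = 0.0178902 m^3/s
Step 2 — friction head loss (Darcy-Weisbach):
  hf = 0.0268 * (216/0.1040) * (2.106^2 / (2*9.81))
  hf = 12.5827 m
Step 3 — total head: H = 26 + 12.5827 = 38.5827 m
Step 4 — hydraulic power (P = rho*g*Q*H):
  P = 1000 * 9.81 * 0.0178902 * 38.5827 = 6771 W
Therefore the hydraulic power required at the pump = 6771 W.
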